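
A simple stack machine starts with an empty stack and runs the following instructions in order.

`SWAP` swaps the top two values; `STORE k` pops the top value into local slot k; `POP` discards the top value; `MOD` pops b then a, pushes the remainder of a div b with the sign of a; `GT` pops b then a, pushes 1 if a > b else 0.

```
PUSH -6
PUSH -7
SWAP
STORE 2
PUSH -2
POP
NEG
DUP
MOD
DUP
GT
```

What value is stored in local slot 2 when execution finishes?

-6

PUSH -6 → -6
PUSH -7 → -6 -7
SWAP    → -7 -6
STORE 2 → -7
PUSH -2 → -7 -2
POP     → -7
NEG     → 7
DUP     → 7 7
MOD     → 0
DUP     → 0 0
GT      → 0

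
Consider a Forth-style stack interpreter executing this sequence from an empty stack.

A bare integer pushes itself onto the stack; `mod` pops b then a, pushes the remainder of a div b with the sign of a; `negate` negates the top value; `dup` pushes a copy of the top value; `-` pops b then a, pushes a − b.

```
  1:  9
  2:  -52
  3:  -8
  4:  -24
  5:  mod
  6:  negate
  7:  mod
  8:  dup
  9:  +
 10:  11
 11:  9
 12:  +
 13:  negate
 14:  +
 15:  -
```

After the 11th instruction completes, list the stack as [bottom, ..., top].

[9, -8, 11, 9]

9       [9]
-52     [9, -52]
-8      [9, -52, -8]
-24     [9, -52, -8, -24]
mod     [9, -52, -8]
negate  [9, -52, 8]
mod     [9, -4]
dup     [9, -4, -4]
+       [9, -8]
11      [9, -8, 11]
9       [9, -8, 11, 9]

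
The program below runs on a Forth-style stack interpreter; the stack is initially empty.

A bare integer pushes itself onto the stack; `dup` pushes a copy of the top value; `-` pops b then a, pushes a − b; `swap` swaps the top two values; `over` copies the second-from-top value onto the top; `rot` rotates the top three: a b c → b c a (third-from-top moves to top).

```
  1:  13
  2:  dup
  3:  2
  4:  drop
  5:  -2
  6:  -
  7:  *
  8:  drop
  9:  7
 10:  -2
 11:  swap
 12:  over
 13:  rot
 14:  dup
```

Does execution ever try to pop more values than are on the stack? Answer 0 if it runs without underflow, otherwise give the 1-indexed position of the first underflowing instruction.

13   : 13
dup  : 13 13
2    : 13 13 2
drop : 13 13
-2   : 13 13 -2
-    : 13 15
*    : 195
drop : (empty)
7    : 7
-2   : 7 -2
swap : -2 7
over : -2 7 -2
rot  : 7 -2 -2
dup  : 7 -2 -2 -2

0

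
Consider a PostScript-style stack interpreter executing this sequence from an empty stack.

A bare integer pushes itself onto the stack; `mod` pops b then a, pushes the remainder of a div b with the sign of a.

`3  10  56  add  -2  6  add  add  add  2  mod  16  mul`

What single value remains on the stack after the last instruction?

3    [3]
10   [3, 10]
56   [3, 10, 56]
add  [3, 66]
-2   [3, 66, -2]
6    [3, 66, -2, 6]
add  [3, 66, 4]
add  [3, 70]
add  [73]
2    [73, 2]
mod  [1]
16   [1, 16]
mul  [16]

16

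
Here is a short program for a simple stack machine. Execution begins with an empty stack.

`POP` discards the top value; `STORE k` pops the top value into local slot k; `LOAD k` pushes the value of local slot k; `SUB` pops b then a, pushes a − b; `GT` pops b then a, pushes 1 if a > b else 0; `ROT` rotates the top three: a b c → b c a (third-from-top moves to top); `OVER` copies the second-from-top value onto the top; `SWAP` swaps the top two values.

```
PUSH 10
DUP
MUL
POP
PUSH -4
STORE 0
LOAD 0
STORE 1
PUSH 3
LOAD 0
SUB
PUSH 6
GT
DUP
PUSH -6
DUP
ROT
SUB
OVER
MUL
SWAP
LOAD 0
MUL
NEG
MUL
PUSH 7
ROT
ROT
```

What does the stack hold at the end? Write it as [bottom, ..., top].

PUSH 10  10
DUP      10 10
MUL      100
POP      (empty)
PUSH -4  -4
STORE 0  (empty)
LOAD 0   -4
STORE 1  (empty)
PUSH 3   3
LOAD 0   3 -4
SUB      7
PUSH 6   7 6
GT       1
DUP      1 1
PUSH -6  1 1 -6
DUP      1 1 -6 -6
ROT      1 -6 -6 1
SUB      1 -6 -7
OVER     1 -6 -7 -6
MUL      1 -6 42
SWAP     1 42 -6
LOAD 0   1 42 -6 -4
MUL      1 42 24
NEG      1 42 -24
MUL      1 -1008
PUSH 7   1 -1008 7
ROT      -1008 7 1
ROT      7 1 -1008

[7, 1, -1008]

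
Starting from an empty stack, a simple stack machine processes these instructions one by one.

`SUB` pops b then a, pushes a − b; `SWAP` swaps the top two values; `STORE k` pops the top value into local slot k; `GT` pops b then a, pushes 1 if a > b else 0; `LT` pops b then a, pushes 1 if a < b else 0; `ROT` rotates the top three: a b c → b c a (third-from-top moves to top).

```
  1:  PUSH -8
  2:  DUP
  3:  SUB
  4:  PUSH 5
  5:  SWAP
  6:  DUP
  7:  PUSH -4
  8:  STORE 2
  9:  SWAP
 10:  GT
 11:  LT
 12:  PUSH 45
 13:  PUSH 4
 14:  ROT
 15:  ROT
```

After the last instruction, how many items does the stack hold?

PUSH -8  [-8]
DUP      [-8, -8]
SUB      [0]
PUSH 5   [0, 5]
SWAP     [5, 0]
DUP      [5, 0, 0]
PUSH -4  [5, 0, 0, -4]
STORE 2  [5, 0, 0]
SWAP     [5, 0, 0]
GT       [5, 0]
LT       [0]
PUSH 45  [0, 45]
PUSH 4   [0, 45, 4]
ROT      [45, 4, 0]
ROT      [4, 0, 45]

3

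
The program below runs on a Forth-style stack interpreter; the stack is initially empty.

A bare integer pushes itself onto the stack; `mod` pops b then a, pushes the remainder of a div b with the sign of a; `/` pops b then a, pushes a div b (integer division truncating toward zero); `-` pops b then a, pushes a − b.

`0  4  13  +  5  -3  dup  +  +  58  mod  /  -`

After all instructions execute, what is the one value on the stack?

0   -> [0]
4   -> [0, 4]
13  -> [0, 4, 13]
+   -> [0, 17]
5   -> [0, 17, 5]
-3  -> [0, 17, 5, -3]
dup -> [0, 17, 5, -3, -3]
+   -> [0, 17, 5, -6]
+   -> [0, 17, -1]
58  -> [0, 17, -1, 58]
mod -> [0, 17, -1]
/   -> [0, -17]
-   -> [17]

17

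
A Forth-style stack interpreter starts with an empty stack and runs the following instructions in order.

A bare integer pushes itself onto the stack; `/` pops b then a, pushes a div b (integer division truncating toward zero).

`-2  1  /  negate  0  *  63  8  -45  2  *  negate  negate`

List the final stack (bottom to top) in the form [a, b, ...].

[0, 63, 8, -90]

-2     → -2
1      → -2 1
/      → -2
negate → 2
0      → 2 0
*      → 0
63     → 0 63
8      → 0 63 8
-45    → 0 63 8 -45
2      → 0 63 8 -45 2
*      → 0 63 8 -90
negate → 0 63 8 90
negate → 0 63 8 -90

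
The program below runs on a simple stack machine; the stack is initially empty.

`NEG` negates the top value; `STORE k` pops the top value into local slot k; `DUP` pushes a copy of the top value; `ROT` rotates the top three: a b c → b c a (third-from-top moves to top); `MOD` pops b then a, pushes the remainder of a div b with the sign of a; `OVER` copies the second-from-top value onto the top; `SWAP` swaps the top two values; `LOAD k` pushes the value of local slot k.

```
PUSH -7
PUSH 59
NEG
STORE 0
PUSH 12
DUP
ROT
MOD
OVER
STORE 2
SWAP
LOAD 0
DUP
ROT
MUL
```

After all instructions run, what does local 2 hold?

PUSH -7 → -7
PUSH 59 → -7 59
NEG     → -7 -59
STORE 0 → -7
PUSH 12 → -7 12
DUP     → -7 12 12
ROT     → 12 12 -7
MOD     → 12 5
OVER    → 12 5 12
STORE 2 → 12 5
SWAP    → 5 12
LOAD 0  → 5 12 -59
DUP     → 5 12 -59 -59
ROT     → 5 -59 -59 12
MUL     → 5 -59 -708

12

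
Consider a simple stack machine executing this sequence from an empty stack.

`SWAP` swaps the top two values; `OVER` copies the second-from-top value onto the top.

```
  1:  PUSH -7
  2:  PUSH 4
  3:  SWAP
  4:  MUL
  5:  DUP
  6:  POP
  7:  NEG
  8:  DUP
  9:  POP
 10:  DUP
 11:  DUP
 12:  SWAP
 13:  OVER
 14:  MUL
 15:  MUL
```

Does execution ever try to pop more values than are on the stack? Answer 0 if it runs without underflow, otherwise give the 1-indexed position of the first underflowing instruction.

0

PUSH -7 : [-7]
PUSH 4  : [-7, 4]
SWAP    : [4, -7]
MUL     : [-28]
DUP     : [-28, -28]
POP     : [-28]
NEG     : [28]
DUP     : [28, 28]
POP     : [28]
DUP     : [28, 28]
DUP     : [28, 28, 28]
SWAP    : [28, 28, 28]
OVER    : [28, 28, 28, 28]
MUL     : [28, 28, 784]
MUL     : [28, 21952]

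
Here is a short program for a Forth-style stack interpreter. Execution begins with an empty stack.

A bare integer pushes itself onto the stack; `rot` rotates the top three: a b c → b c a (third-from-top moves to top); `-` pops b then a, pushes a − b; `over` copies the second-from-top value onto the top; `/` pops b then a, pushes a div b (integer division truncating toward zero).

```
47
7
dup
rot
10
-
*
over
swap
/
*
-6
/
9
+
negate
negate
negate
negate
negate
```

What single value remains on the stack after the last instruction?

47      [47]
7       [47, 7]
dup     [47, 7, 7]
rot     [7, 7, 47]
10      [7, 7, 47, 10]
-       [7, 7, 37]
*       [7, 259]
over    [7, 259, 7]
swap    [7, 7, 259]
/       [7, 0]
*       [0]
-6      [0, -6]
/       [0]
9       [0, 9]
+       [9]
negate  [-9]
negate  [9]
negate  [-9]
negate  [9]
negate  [-9]

-9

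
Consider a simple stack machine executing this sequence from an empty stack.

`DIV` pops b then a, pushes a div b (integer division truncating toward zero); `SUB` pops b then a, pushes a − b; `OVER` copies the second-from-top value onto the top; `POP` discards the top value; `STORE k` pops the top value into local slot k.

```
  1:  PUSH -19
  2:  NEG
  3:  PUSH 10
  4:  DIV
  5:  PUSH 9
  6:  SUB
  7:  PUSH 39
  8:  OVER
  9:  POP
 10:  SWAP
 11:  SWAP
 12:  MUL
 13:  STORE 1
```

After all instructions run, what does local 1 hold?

PUSH -19 → [-19]
NEG      → [19]
PUSH 10  → [19, 10]
DIV      → [1]
PUSH 9   → [1, 9]
SUB      → [-8]
PUSH 39  → [-8, 39]
OVER     → [-8, 39, -8]
POP      → [-8, 39]
SWAP     → [39, -8]
SWAP     → [-8, 39]
MUL      → [-312]
STORE 1  → []

-312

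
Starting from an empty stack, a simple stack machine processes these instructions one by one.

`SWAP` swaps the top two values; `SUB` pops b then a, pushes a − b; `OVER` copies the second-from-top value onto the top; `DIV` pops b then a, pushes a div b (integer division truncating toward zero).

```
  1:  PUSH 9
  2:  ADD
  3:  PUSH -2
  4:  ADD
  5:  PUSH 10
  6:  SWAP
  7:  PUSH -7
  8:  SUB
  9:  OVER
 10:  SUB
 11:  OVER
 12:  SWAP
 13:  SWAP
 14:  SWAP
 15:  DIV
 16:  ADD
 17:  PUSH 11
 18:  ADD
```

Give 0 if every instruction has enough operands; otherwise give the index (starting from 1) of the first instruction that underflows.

PUSH 9 → [9]
ADD  — needs 2 operands, stack has 1 → underflow

2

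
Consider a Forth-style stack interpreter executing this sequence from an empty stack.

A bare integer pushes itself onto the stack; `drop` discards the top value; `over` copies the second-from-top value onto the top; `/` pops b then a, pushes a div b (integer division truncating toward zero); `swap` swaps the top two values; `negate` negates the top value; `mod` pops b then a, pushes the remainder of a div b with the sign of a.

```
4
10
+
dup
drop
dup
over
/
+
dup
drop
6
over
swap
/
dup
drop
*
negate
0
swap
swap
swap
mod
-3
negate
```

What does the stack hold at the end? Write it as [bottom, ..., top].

4      -> [4]
10     -> [4, 10]
+      -> [14]
dup    -> [14, 14]
drop   -> [14]
dup    -> [14, 14]
over   -> [14, 14, 14]
/      -> [14, 1]
+      -> [15]
dup    -> [15, 15]
drop   -> [15]
6      -> [15, 6]
over   -> [15, 6, 15]
swap   -> [15, 15, 6]
/      -> [15, 2]
dup    -> [15, 2, 2]
drop   -> [15, 2]
*      -> [30]
negate -> [-30]
0      -> [-30, 0]
swap   -> [0, -30]
swap   -> [-30, 0]
swap   -> [0, -30]
mod    -> [0]
-3     -> [0, -3]
negate -> [0, 3]

[0, 3]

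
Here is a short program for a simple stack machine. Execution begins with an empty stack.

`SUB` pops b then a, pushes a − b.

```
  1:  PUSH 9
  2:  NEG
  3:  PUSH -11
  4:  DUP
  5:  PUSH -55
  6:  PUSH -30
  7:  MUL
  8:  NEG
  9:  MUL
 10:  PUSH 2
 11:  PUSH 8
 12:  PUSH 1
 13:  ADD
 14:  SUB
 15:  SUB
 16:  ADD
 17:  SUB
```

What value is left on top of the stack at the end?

-18155

PUSH 9   : 9
NEG      : -9
PUSH -11 : -9 -11
DUP      : -9 -11 -11
PUSH -55 : -9 -11 -11 -55
PUSH -30 : -9 -11 -11 -55 -30
MUL      : -9 -11 -11 1650
NEG      : -9 -11 -11 -1650
MUL      : -9 -11 18150
PUSH 2   : -9 -11 18150 2
PUSH 8   : -9 -11 18150 2 8
PUSH 1   : -9 -11 18150 2 8 1
ADD      : -9 -11 18150 2 9
SUB      : -9 -11 18150 -7
SUB      : -9 -11 18157
ADD      : -9 18146
SUB      : -18155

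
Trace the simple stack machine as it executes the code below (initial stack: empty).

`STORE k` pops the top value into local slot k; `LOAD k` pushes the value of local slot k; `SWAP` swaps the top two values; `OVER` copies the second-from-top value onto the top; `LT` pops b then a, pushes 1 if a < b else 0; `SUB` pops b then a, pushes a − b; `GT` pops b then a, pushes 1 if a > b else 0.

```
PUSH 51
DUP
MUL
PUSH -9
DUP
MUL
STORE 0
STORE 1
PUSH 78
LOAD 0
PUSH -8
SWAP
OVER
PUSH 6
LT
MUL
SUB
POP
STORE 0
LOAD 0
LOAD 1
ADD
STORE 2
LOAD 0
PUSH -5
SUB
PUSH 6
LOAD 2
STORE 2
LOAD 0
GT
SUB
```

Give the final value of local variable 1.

2601

PUSH 51  [51]
DUP      [51, 51]
MUL      [2601]
PUSH -9  [2601, -9]
DUP      [2601, -9, -9]
MUL      [2601, 81]
STORE 0  [2601]
STORE 1  []
PUSH 78  [78]
LOAD 0   [78, 81]
PUSH -8  [78, 81, -8]
SWAP     [78, -8, 81]
OVER     [78, -8, 81, -8]
PUSH 6   [78, -8, 81, -8, 6]
LT       [78, -8, 81, 1]
MUL      [78, -8, 81]
SUB      [78, -89]
POP      [78]
STORE 0  []
LOAD 0   [78]
LOAD 1   [78, 2601]
ADD      [2679]
STORE 2  []
LOAD 0   [78]
PUSH -5  [78, -5]
SUB      [83]
PUSH 6   [83, 6]
LOAD 2   [83, 6, 2679]
STORE 2  [83, 6]
LOAD 0   [83, 6, 78]
GT       [83, 0]
SUB      [83]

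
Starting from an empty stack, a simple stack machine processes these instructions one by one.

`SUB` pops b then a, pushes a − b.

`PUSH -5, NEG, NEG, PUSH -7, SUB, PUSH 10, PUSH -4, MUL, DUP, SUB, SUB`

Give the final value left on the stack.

PUSH -5  -5
NEG      5
NEG      -5
PUSH -7  -5 -7
SUB      2
PUSH 10  2 10
PUSH -4  2 10 -4
MUL      2 -40
DUP      2 -40 -40
SUB      2 0
SUB      2

2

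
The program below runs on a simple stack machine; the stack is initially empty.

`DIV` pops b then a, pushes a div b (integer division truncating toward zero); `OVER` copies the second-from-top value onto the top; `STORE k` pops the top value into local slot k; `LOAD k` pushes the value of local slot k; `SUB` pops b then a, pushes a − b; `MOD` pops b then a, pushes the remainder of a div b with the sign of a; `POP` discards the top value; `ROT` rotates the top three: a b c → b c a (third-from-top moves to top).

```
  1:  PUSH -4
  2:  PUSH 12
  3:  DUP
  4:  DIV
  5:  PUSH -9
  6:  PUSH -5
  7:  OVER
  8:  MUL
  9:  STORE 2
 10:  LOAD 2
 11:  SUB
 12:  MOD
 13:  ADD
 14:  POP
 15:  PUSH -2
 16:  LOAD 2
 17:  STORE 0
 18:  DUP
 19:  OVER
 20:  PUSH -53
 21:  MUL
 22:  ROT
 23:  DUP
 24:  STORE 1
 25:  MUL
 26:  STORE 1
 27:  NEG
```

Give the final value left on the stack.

PUSH -4  -> [-4]
PUSH 12  -> [-4, 12]
DUP      -> [-4, 12, 12]
DIV      -> [-4, 1]
PUSH -9  -> [-4, 1, -9]
PUSH -5  -> [-4, 1, -9, -5]
OVER     -> [-4, 1, -9, -5, -9]
MUL      -> [-4, 1, -9, 45]
STORE 2  -> [-4, 1, -9]
LOAD 2   -> [-4, 1, -9, 45]
SUB      -> [-4, 1, -54]
MOD      -> [-4, 1]
ADD      -> [-3]
POP      -> []
PUSH -2  -> [-2]
LOAD 2   -> [-2, 45]
STORE 0  -> [-2]
DUP      -> [-2, -2]
OVER     -> [-2, -2, -2]
PUSH -53 -> [-2, -2, -2, -53]
MUL      -> [-2, -2, 106]
ROT      -> [-2, 106, -2]
DUP      -> [-2, 106, -2, -2]
STORE 1  -> [-2, 106, -2]
MUL      -> [-2, -212]
STORE 1  -> [-2]
NEG      -> [2]

2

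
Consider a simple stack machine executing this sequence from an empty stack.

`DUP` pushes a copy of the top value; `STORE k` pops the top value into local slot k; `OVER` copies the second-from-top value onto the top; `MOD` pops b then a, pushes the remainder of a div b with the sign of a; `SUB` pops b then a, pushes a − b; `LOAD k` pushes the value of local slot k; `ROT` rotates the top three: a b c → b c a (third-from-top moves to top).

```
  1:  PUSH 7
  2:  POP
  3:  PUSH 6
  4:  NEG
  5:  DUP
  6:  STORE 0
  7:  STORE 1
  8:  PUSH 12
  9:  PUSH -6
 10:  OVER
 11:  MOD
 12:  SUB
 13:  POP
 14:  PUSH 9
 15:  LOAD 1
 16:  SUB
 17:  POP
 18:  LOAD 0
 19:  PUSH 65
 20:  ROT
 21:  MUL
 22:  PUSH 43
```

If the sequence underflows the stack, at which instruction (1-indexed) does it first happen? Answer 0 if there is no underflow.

20

PUSH 7  -> 7
POP     -> (empty)
PUSH 6  -> 6
NEG     -> -6
DUP     -> -6 -6
STORE 0 -> -6
STORE 1 -> (empty)
PUSH 12 -> 12
PUSH -6 -> 12 -6
OVER    -> 12 -6 12
MOD     -> 12 -6
SUB     -> 18
POP     -> (empty)
PUSH 9  -> 9
LOAD 1  -> 9 -6
SUB     -> 15
POP     -> (empty)
LOAD 0  -> -6
PUSH 65 -> -6 65
ROT  — needs 3 operands, stack has 2 → underflow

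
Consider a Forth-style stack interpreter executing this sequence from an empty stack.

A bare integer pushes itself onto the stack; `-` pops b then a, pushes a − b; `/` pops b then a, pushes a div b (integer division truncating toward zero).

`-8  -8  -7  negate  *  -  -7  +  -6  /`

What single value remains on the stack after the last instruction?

-8     -> -8
-8     -> -8 -8
-7     -> -8 -8 -7
negate -> -8 -8 7
*      -> -8 -56
-      -> 48
-7     -> 48 -7
+      -> 41
-6     -> 41 -6
/      -> -6

-6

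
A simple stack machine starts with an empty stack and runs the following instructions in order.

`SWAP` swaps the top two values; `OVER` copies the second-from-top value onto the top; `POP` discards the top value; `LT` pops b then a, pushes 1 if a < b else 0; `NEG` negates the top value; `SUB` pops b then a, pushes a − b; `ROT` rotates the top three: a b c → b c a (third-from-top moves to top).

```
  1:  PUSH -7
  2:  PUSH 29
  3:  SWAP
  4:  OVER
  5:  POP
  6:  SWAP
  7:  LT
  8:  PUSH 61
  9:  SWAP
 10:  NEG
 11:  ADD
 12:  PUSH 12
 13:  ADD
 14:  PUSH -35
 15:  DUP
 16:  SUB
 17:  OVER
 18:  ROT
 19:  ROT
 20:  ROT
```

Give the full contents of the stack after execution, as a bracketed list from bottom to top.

PUSH -7   -7
PUSH 29   -7 29
SWAP      29 -7
OVER      29 -7 29
POP       29 -7
SWAP      -7 29
LT        1
PUSH 61   1 61
SWAP      61 1
NEG       61 -1
ADD       60
PUSH 12   60 12
ADD       72
PUSH -35  72 -35
DUP       72 -35 -35
SUB       72 0
OVER      72 0 72
ROT       0 72 72
ROT       72 72 0
ROT       72 0 72

[72, 0, 72]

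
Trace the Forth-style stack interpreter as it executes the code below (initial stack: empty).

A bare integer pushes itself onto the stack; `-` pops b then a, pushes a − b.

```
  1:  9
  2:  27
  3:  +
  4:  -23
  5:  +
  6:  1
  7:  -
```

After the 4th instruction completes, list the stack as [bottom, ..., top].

[36, -23]

9   -> 9
27  -> 9 27
+   -> 36
-23 -> 36 -23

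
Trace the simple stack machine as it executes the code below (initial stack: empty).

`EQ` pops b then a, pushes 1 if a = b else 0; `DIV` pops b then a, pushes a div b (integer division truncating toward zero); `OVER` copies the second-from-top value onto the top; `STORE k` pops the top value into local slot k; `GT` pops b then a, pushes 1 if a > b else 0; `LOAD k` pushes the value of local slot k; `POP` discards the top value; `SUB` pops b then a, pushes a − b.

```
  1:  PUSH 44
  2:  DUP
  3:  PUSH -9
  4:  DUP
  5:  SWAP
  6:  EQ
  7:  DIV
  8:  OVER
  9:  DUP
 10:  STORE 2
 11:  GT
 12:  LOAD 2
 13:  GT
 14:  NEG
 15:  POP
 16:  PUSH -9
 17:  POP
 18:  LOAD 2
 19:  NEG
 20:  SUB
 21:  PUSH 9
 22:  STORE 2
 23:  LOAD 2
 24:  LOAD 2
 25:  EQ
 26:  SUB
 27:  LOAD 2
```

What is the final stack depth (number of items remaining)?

PUSH 44 -> [44]
DUP     -> [44, 44]
PUSH -9 -> [44, 44, -9]
DUP     -> [44, 44, -9, -9]
SWAP    -> [44, 44, -9, -9]
EQ      -> [44, 44, 1]
DIV     -> [44, 44]
OVER    -> [44, 44, 44]
DUP     -> [44, 44, 44, 44]
STORE 2 -> [44, 44, 44]
GT      -> [44, 0]
LOAD 2  -> [44, 0, 44]
GT      -> [44, 0]
NEG     -> [44, 0]
POP     -> [44]
PUSH -9 -> [44, -9]
POP     -> [44]
LOAD 2  -> [44, 44]
NEG     -> [44, -44]
SUB     -> [88]
PUSH 9  -> [88, 9]
STORE 2 -> [88]
LOAD 2  -> [88, 9]
LOAD 2  -> [88, 9, 9]
EQ      -> [88, 1]
SUB     -> [87]
LOAD 2  -> [87, 9]

2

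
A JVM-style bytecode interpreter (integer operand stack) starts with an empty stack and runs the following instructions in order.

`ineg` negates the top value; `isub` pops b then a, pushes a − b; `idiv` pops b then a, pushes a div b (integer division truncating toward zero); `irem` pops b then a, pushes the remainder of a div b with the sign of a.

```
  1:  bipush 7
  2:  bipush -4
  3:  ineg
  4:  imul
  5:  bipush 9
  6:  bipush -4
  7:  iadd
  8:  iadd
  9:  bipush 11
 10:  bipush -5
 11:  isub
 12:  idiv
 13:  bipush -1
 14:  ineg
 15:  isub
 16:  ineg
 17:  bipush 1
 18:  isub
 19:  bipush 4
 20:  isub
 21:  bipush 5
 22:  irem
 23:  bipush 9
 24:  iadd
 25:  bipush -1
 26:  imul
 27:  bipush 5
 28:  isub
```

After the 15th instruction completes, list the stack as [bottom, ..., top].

[1]

bipush 7  -> [7]
bipush -4 -> [7, -4]
ineg      -> [7, 4]
imul      -> [28]
bipush 9  -> [28, 9]
bipush -4 -> [28, 9, -4]
iadd      -> [28, 5]
iadd      -> [33]
bipush 11 -> [33, 11]
bipush -5 -> [33, 11, -5]
isub      -> [33, 16]
idiv      -> [2]
bipush -1 -> [2, -1]
ineg      -> [2, 1]
isub      -> [1]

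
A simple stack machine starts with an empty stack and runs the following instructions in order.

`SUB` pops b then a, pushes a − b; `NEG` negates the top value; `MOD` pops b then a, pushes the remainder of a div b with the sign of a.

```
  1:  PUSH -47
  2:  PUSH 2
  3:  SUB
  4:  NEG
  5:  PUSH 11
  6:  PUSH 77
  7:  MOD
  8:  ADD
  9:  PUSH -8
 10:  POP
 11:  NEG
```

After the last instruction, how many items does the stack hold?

1

PUSH -47 : -47
PUSH 2   : -47 2
SUB      : -49
NEG      : 49
PUSH 11  : 49 11
PUSH 77  : 49 11 77
MOD      : 49 11
ADD      : 60
PUSH -8  : 60 -8
POP      : 60
NEG      : -60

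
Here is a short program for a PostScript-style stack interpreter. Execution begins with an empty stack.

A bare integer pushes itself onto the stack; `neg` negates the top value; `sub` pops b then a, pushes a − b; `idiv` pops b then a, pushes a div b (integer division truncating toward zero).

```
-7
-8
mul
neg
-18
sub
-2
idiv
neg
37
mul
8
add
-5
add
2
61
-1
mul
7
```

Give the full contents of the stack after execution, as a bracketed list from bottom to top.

[-700, 2, -61, 7]

-7   -> [-7]
-8   -> [-7, -8]
mul  -> [56]
neg  -> [-56]
-18  -> [-56, -18]
sub  -> [-38]
-2   -> [-38, -2]
idiv -> [19]
neg  -> [-19]
37   -> [-19, 37]
mul  -> [-703]
8    -> [-703, 8]
add  -> [-695]
-5   -> [-695, -5]
add  -> [-700]
2    -> [-700, 2]
61   -> [-700, 2, 61]
-1   -> [-700, 2, 61, -1]
mul  -> [-700, 2, -61]
7    -> [-700, 2, -61, 7]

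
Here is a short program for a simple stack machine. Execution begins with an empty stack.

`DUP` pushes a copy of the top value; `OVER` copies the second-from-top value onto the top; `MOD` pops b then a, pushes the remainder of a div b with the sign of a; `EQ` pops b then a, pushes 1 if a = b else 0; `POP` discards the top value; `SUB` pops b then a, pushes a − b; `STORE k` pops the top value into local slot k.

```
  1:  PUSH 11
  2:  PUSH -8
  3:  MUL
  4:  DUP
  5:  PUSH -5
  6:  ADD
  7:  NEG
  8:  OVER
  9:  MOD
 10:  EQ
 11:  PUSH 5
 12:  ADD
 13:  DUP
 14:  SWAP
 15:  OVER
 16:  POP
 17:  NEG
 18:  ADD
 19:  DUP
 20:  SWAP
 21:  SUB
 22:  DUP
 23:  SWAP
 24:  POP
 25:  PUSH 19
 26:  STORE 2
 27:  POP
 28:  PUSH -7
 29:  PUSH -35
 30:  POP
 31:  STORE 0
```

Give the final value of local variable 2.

19

PUSH 11  : 11
PUSH -8  : 11 -8
MUL      : -88
DUP      : -88 -88
PUSH -5  : -88 -88 -5
ADD      : -88 -93
NEG      : -88 93
OVER     : -88 93 -88
MOD      : -88 5
EQ       : 0
PUSH 5   : 0 5
ADD      : 5
DUP      : 5 5
SWAP     : 5 5
OVER     : 5 5 5
POP      : 5 5
NEG      : 5 -5
ADD      : 0
DUP      : 0 0
SWAP     : 0 0
SUB      : 0
DUP      : 0 0
SWAP     : 0 0
POP      : 0
PUSH 19  : 0 19
STORE 2  : 0
POP      : (empty)
PUSH -7  : -7
PUSH -35 : -7 -35
POP      : -7
STORE 0  : (empty)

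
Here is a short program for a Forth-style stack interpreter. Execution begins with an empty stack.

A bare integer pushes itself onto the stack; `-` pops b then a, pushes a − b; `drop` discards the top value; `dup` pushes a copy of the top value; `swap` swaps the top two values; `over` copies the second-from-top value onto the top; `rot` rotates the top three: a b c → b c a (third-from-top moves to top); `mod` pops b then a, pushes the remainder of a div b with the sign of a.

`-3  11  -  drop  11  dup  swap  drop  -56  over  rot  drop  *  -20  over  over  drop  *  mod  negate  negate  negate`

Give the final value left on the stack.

-3     → -3
11     → -3 11
-      → -14
drop   → (empty)
11     → 11
dup    → 11 11
swap   → 11 11
drop   → 11
-56    → 11 -56
over   → 11 -56 11
rot    → -56 11 11
drop   → -56 11
*      → -616
-20    → -616 -20
over   → -616 -20 -616
over   → -616 -20 -616 -20
drop   → -616 -20 -616
*      → -616 12320
mod    → -616
negate → 616
negate → -616
negate → 616

616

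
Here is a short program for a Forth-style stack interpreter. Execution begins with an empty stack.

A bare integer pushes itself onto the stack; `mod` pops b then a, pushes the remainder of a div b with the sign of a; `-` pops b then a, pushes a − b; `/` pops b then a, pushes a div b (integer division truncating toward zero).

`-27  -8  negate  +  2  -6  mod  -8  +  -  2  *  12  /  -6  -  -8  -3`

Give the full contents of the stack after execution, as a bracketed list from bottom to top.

-27    → [-27]
-8     → [-27, -8]
negate → [-27, 8]
+      → [-19]
2      → [-19, 2]
-6     → [-19, 2, -6]
mod    → [-19, 2]
-8     → [-19, 2, -8]
+      → [-19, -6]
-      → [-13]
2      → [-13, 2]
*      → [-26]
12     → [-26, 12]
/      → [-2]
-6     → [-2, -6]
-      → [4]
-8     → [4, -8]
-3     → [4, -8, -3]

[4, -8, -3]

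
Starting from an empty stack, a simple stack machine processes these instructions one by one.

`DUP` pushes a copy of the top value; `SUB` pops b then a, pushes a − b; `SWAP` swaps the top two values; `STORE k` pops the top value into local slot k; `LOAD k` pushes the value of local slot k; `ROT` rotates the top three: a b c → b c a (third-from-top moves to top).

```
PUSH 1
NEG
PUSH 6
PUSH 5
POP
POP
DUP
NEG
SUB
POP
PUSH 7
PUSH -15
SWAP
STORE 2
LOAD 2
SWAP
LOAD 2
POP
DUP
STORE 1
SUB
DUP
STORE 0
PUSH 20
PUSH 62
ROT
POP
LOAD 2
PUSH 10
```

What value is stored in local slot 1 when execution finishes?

PUSH 1    [1]
NEG       [-1]
PUSH 6    [-1, 6]
PUSH 5    [-1, 6, 5]
POP       [-1, 6]
POP       [-1]
DUP       [-1, -1]
NEG       [-1, 1]
SUB       [-2]
POP       []
PUSH 7    [7]
PUSH -15  [7, -15]
SWAP      [-15, 7]
STORE 2   [-15]
LOAD 2    [-15, 7]
SWAP      [7, -15]
LOAD 2    [7, -15, 7]
POP       [7, -15]
DUP       [7, -15, -15]
STORE 1   [7, -15]
SUB       [22]
DUP       [22, 22]
STORE 0   [22]
PUSH 20   [22, 20]
PUSH 62   [22, 20, 62]
ROT       [20, 62, 22]
POP       [20, 62]
LOAD 2    [20, 62, 7]
PUSH 10   [20, 62, 7, 10]

-15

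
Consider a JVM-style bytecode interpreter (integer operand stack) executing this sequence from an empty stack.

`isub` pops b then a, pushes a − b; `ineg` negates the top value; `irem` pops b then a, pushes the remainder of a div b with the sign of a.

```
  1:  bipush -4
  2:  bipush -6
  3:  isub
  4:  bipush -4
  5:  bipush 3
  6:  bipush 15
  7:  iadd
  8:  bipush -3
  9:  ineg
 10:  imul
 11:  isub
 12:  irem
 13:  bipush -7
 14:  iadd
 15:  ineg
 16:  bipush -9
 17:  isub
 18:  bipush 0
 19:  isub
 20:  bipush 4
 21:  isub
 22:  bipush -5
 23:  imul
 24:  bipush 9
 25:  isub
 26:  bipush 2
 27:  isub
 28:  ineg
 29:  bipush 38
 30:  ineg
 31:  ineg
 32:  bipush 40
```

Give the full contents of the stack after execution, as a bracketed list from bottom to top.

bipush -4 : [-4]
bipush -6 : [-4, -6]
isub      : [2]
bipush -4 : [2, -4]
bipush 3  : [2, -4, 3]
bipush 15 : [2, -4, 3, 15]
iadd      : [2, -4, 18]
bipush -3 : [2, -4, 18, -3]
ineg      : [2, -4, 18, 3]
imul      : [2, -4, 54]
isub      : [2, -58]
irem      : [2]
bipush -7 : [2, -7]
iadd      : [-5]
ineg      : [5]
bipush -9 : [5, -9]
isub      : [14]
bipush 0  : [14, 0]
isub      : [14]
bipush 4  : [14, 4]
isub      : [10]
bipush -5 : [10, -5]
imul      : [-50]
bipush 9  : [-50, 9]
isub      : [-59]
bipush 2  : [-59, 2]
isub      : [-61]
ineg      : [61]
bipush 38 : [61, 38]
ineg      : [61, -38]
ineg      : [61, 38]
bipush 40 : [61, 38, 40]

[61, 38, 40]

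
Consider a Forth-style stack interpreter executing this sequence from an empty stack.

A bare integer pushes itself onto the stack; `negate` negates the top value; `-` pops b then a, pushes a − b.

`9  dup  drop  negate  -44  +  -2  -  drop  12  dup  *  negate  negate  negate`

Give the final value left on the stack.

9       [9]
dup     [9, 9]
drop    [9]
negate  [-9]
-44     [-9, -44]
+       [-53]
-2      [-53, -2]
-       [-51]
drop    []
12      [12]
dup     [12, 12]
*       [144]
negate  [-144]
negate  [144]
negate  [-144]

-144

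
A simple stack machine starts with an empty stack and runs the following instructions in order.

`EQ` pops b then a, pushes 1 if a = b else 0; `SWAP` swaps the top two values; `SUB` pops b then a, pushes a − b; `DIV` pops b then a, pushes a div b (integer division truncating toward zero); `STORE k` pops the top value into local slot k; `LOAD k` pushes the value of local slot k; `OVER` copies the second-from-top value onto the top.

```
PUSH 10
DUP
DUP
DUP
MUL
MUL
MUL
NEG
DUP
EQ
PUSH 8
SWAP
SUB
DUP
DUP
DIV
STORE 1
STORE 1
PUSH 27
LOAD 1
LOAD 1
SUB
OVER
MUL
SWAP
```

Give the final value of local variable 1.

7

PUSH 10  10
DUP      10 10
DUP      10 10 10
DUP      10 10 10 10
MUL      10 10 100
MUL      10 1000
MUL      10000
NEG      -10000
DUP      -10000 -10000
EQ       1
PUSH 8   1 8
SWAP     8 1
SUB      7
DUP      7 7
DUP      7 7 7
DIV      7 1
STORE 1  7
STORE 1  (empty)
PUSH 27  27
LOAD 1   27 7
LOAD 1   27 7 7
SUB      27 0
OVER     27 0 27
MUL      27 0
SWAP     0 27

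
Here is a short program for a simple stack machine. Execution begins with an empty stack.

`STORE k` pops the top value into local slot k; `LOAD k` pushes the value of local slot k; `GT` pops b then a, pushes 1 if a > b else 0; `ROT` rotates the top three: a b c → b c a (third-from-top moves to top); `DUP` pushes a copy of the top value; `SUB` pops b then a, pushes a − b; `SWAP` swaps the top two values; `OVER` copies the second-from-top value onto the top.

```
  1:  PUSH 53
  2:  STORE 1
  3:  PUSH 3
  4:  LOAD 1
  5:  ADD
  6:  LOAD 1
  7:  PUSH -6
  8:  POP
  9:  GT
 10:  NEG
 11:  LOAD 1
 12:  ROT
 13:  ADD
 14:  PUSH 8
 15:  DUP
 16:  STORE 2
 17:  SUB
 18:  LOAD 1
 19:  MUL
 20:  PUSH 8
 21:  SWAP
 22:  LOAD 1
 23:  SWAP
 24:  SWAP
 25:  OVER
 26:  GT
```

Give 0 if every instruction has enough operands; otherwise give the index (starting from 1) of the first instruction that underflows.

PUSH 53 : 53
STORE 1 : (empty)
PUSH 3  : 3
LOAD 1  : 3 53
ADD     : 56
LOAD 1  : 56 53
PUSH -6 : 56 53 -6
POP     : 56 53
GT      : 1
NEG     : -1
LOAD 1  : -1 53
ROT  — needs 3 operands, stack has 2 → underflow

12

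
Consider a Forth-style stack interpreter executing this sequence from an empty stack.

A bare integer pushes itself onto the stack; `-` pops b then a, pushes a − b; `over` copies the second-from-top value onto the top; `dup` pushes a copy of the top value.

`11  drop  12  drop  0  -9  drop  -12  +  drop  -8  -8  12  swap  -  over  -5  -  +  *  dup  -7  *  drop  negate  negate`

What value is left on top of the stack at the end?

11      11
drop    (empty)
12      12
drop    (empty)
0       0
-9      0 -9
drop    0
-12     0 -12
+       -12
drop    (empty)
-8      -8
-8      -8 -8
12      -8 -8 12
swap    -8 12 -8
-       -8 20
over    -8 20 -8
-5      -8 20 -8 -5
-       -8 20 -3
+       -8 17
*       -136
dup     -136 -136
-7      -136 -136 -7
*       -136 952
drop    -136
negate  136
negate  -136

-136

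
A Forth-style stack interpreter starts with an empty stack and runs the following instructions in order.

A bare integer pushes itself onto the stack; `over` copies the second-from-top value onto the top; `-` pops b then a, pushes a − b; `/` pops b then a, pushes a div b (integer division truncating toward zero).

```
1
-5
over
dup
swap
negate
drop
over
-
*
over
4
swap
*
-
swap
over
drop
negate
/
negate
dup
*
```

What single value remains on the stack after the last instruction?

1156

1      → 1
-5     → 1 -5
over   → 1 -5 1
dup    → 1 -5 1 1
swap   → 1 -5 1 1
negate → 1 -5 1 -1
drop   → 1 -5 1
over   → 1 -5 1 -5
-      → 1 -5 6
*      → 1 -30
over   → 1 -30 1
4      → 1 -30 1 4
swap   → 1 -30 4 1
*      → 1 -30 4
-      → 1 -34
swap   → -34 1
over   → -34 1 -34
drop   → -34 1
negate → -34 -1
/      → 34
negate → -34
dup    → -34 -34
*      → 1156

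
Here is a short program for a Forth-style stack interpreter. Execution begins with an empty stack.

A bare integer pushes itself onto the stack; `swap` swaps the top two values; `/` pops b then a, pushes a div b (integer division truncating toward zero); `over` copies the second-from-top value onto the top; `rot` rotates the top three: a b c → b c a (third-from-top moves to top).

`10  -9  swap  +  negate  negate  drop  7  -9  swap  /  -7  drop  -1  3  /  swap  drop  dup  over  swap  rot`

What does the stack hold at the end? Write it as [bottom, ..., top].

10     -> [10]
-9     -> [10, -9]
swap   -> [-9, 10]
+      -> [1]
negate -> [-1]
negate -> [1]
drop   -> []
7      -> [7]
-9     -> [7, -9]
swap   -> [-9, 7]
/      -> [-1]
-7     -> [-1, -7]
drop   -> [-1]
-1     -> [-1, -1]
3      -> [-1, -1, 3]
/      -> [-1, 0]
swap   -> [0, -1]
drop   -> [0]
dup    -> [0, 0]
over   -> [0, 0, 0]
swap   -> [0, 0, 0]
rot    -> [0, 0, 0]

[0, 0, 0]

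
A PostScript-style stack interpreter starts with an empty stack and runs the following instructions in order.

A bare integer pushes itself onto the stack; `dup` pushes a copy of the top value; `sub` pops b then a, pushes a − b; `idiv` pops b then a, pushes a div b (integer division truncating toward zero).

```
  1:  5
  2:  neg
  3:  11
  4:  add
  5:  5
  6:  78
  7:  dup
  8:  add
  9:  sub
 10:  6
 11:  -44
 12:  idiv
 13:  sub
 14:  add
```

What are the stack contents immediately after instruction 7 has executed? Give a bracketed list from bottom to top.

5   -> [5]
neg -> [-5]
11  -> [-5, 11]
add -> [6]
5   -> [6, 5]
78  -> [6, 5, 78]
dup -> [6, 5, 78, 78]

[6, 5, 78, 78]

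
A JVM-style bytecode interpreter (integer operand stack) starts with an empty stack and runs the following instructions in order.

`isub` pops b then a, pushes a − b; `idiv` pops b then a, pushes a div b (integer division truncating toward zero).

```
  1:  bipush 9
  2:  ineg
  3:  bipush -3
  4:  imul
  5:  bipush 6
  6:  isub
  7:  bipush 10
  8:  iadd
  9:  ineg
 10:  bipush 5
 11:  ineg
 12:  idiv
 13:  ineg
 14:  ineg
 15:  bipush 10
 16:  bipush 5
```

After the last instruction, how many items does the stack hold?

bipush 9   [9]
ineg       [-9]
bipush -3  [-9, -3]
imul       [27]
bipush 6   [27, 6]
isub       [21]
bipush 10  [21, 10]
iadd       [31]
ineg       [-31]
bipush 5   [-31, 5]
ineg       [-31, -5]
idiv       [6]
ineg       [-6]
ineg       [6]
bipush 10  [6, 10]
bipush 5   [6, 10, 5]

3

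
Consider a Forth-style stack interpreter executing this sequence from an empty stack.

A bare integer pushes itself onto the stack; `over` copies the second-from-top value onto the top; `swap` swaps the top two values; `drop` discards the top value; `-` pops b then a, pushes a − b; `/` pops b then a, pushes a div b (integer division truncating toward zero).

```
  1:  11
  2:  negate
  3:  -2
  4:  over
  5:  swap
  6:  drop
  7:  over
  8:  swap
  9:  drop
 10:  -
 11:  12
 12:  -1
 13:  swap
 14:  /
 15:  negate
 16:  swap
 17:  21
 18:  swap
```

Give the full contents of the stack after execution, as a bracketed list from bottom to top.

11     : 11
negate : -11
-2     : -11 -2
over   : -11 -2 -11
swap   : -11 -11 -2
drop   : -11 -11
over   : -11 -11 -11
swap   : -11 -11 -11
drop   : -11 -11
-      : 0
12     : 0 12
-1     : 0 12 -1
swap   : 0 -1 12
/      : 0 0
negate : 0 0
swap   : 0 0
21     : 0 0 21
swap   : 0 21 0

[0, 21, 0]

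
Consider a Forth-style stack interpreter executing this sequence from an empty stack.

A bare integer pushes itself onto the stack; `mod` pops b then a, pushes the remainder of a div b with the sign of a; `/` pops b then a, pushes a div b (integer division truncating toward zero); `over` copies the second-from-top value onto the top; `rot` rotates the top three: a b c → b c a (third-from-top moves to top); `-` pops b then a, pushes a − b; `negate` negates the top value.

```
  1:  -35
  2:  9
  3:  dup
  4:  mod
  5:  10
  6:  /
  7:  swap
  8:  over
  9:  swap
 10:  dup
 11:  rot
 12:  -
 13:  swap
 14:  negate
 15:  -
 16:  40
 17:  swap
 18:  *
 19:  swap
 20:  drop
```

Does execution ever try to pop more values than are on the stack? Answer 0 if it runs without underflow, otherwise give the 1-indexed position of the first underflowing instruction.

-35    → -35
9      → -35 9
dup    → -35 9 9
mod    → -35 0
10     → -35 0 10
/      → -35 0
swap   → 0 -35
over   → 0 -35 0
swap   → 0 0 -35
dup    → 0 0 -35 -35
rot    → 0 -35 -35 0
-      → 0 -35 -35
swap   → 0 -35 -35
negate → 0 -35 35
-      → 0 -70
40     → 0 -70 40
swap   → 0 40 -70
*      → 0 -2800
swap   → -2800 0
drop   → -2800

0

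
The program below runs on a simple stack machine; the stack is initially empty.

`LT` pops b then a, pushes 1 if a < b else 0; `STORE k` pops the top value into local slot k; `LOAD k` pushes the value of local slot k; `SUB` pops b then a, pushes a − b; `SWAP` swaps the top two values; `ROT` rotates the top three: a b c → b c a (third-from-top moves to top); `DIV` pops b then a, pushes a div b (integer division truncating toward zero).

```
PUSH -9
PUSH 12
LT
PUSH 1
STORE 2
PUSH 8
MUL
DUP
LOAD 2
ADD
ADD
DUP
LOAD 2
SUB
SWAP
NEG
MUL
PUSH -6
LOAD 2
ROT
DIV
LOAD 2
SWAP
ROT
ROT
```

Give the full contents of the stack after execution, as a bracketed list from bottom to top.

[0, -6, 1]

PUSH -9 -> [-9]
PUSH 12 -> [-9, 12]
LT      -> [1]
PUSH 1  -> [1, 1]
STORE 2 -> [1]
PUSH 8  -> [1, 8]
MUL     -> [8]
DUP     -> [8, 8]
LOAD 2  -> [8, 8, 1]
ADD     -> [8, 9]
ADD     -> [17]
DUP     -> [17, 17]
LOAD 2  -> [17, 17, 1]
SUB     -> [17, 16]
SWAP    -> [16, 17]
NEG     -> [16, -17]
MUL     -> [-272]
PUSH -6 -> [-272, -6]
LOAD 2  -> [-272, -6, 1]
ROT     -> [-6, 1, -272]
DIV     -> [-6, 0]
LOAD 2  -> [-6, 0, 1]
SWAP    -> [-6, 1, 0]
ROT     -> [1, 0, -6]
ROT     -> [0, -6, 1]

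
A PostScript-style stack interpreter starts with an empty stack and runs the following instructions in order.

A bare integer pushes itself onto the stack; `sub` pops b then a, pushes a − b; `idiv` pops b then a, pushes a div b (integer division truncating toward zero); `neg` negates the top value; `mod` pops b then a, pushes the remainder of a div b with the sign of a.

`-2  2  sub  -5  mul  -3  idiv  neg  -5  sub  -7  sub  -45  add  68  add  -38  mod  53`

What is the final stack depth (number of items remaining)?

2

-2   → -2
2    → -2 2
sub  → -4
-5   → -4 -5
mul  → 20
-3   → 20 -3
idiv → -6
neg  → 6
-5   → 6 -5
sub  → 11
-7   → 11 -7
sub  → 18
-45  → 18 -45
add  → -27
68   → -27 68
add  → 41
-38  → 41 -38
mod  → 3
53   → 3 53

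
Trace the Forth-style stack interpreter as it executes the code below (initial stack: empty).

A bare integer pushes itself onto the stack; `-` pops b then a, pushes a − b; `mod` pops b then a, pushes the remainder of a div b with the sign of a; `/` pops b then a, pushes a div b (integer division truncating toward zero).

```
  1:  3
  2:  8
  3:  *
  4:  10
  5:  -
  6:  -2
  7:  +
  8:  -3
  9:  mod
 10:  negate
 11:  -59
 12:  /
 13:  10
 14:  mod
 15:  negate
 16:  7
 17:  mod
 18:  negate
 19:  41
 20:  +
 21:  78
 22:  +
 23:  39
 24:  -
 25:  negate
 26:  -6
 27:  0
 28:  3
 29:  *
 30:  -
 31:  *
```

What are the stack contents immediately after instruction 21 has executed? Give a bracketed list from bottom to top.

3      → [3]
8      → [3, 8]
*      → [24]
10     → [24, 10]
-      → [14]
-2     → [14, -2]
+      → [12]
-3     → [12, -3]
mod    → [0]
negate → [0]
-59    → [0, -59]
/      → [0]
10     → [0, 10]
mod    → [0]
negate → [0]
7      → [0, 7]
mod    → [0]
negate → [0]
41     → [0, 41]
+      → [41]
78     → [41, 78]

[41, 78]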